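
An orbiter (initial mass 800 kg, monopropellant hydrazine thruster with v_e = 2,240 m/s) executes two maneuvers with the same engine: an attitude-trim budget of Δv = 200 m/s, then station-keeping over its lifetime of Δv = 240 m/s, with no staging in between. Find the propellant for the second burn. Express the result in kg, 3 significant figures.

propellant for the second burn ≈ 74.3 kg

After the first burn: m = 800 × exp(−200/2240.0) = 800 × 0.91458 = 731.664 kg.
After the second burn: m = 731.664 × exp(−240/2240.0) = 731.664 × 0.89840 = 657.327 kg.
Second-burn propellant = 731.664 − 657.327 = 74.337 kg.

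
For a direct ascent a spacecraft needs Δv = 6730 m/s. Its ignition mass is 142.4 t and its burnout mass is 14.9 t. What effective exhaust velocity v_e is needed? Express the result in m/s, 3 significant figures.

v_e ≈ 2980 m/s

ln(m₀/m_f) = ln(142400/14900) = ln(9.557) = 2.2573.
v_e = Δv / ln(m₀/m_f) = 6730 / 2.2573 = 2981.5 m/s.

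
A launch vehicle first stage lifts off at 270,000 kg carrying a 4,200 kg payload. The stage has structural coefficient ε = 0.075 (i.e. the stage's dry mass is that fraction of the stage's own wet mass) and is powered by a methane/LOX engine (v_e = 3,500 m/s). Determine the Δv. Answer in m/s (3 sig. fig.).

Δv ≈ 8450 m/s

Stage wet mass = m₀ − payload = 270,000 − 4,200 = 265,800 kg.
Stage dry mass = ε × stage wet mass = 0.075 × 265,800 = 19,935 kg.
Burnout mass m_f = stage dry + payload = 19,935 + 4,200 = 24,135 kg.
From the ideal rocket equation, Δv = v_e · ln(270,000/24,135) = 3500.0 × ln(11.19) = 3500.0 × 2.4148 ≈ 8452 m/s.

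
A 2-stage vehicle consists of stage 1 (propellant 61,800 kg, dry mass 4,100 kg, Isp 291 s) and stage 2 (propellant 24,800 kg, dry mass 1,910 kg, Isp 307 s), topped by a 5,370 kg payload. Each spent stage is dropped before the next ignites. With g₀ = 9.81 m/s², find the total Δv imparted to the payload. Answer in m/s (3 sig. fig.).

Δv ≈ 7310 m/s

Ignition mass of stage 1 = 61,800+4,100 + 24,800+1,910 + 5,370 = 97,980 kg.
Stage 1: m₀ = 97,980 kg, m_f = 97,980 − 61,800 = 36,180 kg; Δv = 291×9.81×ln(2.708) = 2854.7×0.9963 ≈ 2844 m/s.
Stage 2: m₀ = 32,080 kg, m_f = 32,080 − 24,800 = 7,280 kg; Δv = 307×9.81×ln(4.407) = 3011.7×1.4831 ≈ 4467 m/s.
Total Δv = 2844 + 4467 = 7311 m/s.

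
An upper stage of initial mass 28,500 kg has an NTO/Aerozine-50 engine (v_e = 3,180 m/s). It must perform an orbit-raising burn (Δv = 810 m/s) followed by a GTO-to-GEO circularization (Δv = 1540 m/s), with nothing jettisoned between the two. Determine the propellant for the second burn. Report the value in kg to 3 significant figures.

propellant for the second burn ≈ 8480 kg

After the first burn: m = 28500 × exp(−810/3180.0) = 28500 × 0.77514 = 22,091.5 kg.
After the second burn: m = 22,091.5 × exp(−1540/3180.0) = 22,091.5 × 0.61614 = 13,611.5 kg.
Second-burn propellant = 22,091.5 − 13,611.5 = 8,480 kg.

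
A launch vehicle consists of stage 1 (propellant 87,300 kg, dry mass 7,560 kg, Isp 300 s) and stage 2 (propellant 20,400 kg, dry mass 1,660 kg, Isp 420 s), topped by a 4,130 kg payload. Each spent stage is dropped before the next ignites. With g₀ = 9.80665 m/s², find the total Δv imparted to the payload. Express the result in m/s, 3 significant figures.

Δv ≈ 9970 m/s

Ignition mass of stage 1 = 87,300+7,560 + 20,400+1,660 + 4,130 = 121,050 kg.
Stage 1: m₀ = 121,050 kg, m_f = 121,050 − 87,300 = 33,750 kg; Δv = 300×9.80665×ln(3.587) = 2942.0×1.2772 ≈ 3758 m/s.
Stage 2: m₀ = 26,190 kg, m_f = 26,190 − 20,400 = 5,790 kg; Δv = 420×9.80665×ln(4.523) = 4118.8×1.5092 ≈ 6216 m/s.
Total Δv = 3758 + 6216 = 9974 m/s.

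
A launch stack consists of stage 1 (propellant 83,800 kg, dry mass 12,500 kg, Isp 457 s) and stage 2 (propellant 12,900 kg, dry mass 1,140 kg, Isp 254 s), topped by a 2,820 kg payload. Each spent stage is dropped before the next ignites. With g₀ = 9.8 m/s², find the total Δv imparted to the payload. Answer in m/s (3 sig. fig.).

Δv ≈ 9650 m/s

Ignition mass of stage 1 = 83,800+12,500 + 12,900+1,140 + 2,820 = 113,160 kg.
Stage 1: m₀ = 113,160 kg, m_f = 113,160 − 83,800 = 29,360 kg; Δv = 457×9.8×ln(3.854) = 4478.6×1.3492 ≈ 6042 m/s.
Stage 2: m₀ = 16,860 kg, m_f = 16,860 − 12,900 = 3,960 kg; Δv = 254×9.8×ln(4.258) = 2489.2×1.4487 ≈ 3606 m/s.
Total Δv = 6042 + 3606 = 9648 m/s.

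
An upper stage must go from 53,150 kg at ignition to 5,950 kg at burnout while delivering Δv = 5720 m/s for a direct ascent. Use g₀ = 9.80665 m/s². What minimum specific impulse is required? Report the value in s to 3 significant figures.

Isp ≈ 266 s

ln(m₀/m_f) = ln(53150/5950) = ln(8.933) = 2.1897.
Using Δv = v_e ln(m₀/m_f): v_e = Δv / ln(m₀/m_f) = 5720 / 2.1897 = 2612.2 m/s.
Isp = v_e / g₀ = 2612.2 / 9.80665 = 266.4 s.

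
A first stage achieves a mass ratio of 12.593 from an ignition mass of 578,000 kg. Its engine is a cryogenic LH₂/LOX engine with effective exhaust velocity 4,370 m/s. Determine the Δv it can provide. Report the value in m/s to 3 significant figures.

Rocket equation: Δv = v_e · ln(12.593) = 4370.0 × 2.5331 ≈ 11069.8 m/s.

Δv ≈ 11100 m/s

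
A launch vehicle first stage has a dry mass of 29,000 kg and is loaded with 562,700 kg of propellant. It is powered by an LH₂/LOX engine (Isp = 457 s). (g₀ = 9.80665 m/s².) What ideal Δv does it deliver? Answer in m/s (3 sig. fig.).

Δv ≈ 13500 m/s

v_e = Isp · g₀ = 457 × 9.80665 = 4481.6 m/s.
m₀ = m_dry + m_prop = 29,000 + 562,700 = 591,700 kg.
Δv = v_e · ln(m₀/m_f) = 4481.6 × ln(20.4) = 4481.6 × 3.0157 ≈ 13515.3 m/s.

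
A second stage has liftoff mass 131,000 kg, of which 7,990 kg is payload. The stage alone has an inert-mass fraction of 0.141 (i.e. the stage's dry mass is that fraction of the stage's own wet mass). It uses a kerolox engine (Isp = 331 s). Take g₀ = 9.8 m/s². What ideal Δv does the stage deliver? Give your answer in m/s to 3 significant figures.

Δv ≈ 5330 m/s

Stage wet mass = m₀ − payload = 131,000 − 7,990 = 123,010 kg.
Stage dry mass = ε × stage wet mass = 0.141 × 123,010 = 17,344.4 kg.
Burnout mass m_f = stage dry + payload = 17,344.4 + 7,990 = 25,334.4 kg.
v_e = Isp · g₀ = 331 × 9.8 = 3243.8 m/s.
Rocket equation: Δv = v_e · ln(131,000/25,334.4) = 3243.8 × ln(5.171) = 3243.8 × 1.6430 ≈ 5330 m/s.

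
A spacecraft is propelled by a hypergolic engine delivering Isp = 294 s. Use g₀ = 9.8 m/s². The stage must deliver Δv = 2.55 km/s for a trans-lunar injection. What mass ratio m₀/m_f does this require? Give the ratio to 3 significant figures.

mass ratio ≈ 2.42

v_e = Isp · g₀ = 294 × 9.8 = 2881.2 m/s.
From the ideal rocket equation, m₀/m_f = exp(Δv / v_e) = exp(2550 / 2881.2) = exp(0.8850) = 2.4231.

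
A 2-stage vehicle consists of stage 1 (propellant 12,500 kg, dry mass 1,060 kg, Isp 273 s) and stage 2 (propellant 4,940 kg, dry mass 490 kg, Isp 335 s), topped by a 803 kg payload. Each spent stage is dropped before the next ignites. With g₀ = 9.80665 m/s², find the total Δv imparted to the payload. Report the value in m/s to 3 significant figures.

Ignition mass of stage 1 = 12,500+1,060 + 4,940+490 + 803 = 19,793 kg.
Stage 1: m₀ = 19,793 kg, m_f = 19,793 − 12,500 = 7,293 kg; Δv = 273×9.80665×ln(2.714) = 2677.2×0.9984 ≈ 2673 m/s.
Stage 2: m₀ = 6,233 kg, m_f = 6,233 − 4,940 = 1,293 kg; Δv = 335×9.80665×ln(4.821) = 3285.2×1.5729 ≈ 5167 m/s.
Total Δv = 2673 + 5167 = 7840 m/s.

Δv ≈ 7840 m/s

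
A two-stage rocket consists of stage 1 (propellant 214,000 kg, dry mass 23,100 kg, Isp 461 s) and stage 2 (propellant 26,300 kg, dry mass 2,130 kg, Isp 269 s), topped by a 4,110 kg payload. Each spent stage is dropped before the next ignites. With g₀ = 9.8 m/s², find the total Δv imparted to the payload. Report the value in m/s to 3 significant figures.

Ignition mass of stage 1 = 214,000+23,100 + 26,300+2,130 + 4,110 = 269,640 kg.
Stage 1: m₀ = 269,640 kg, m_f = 269,640 − 214,000 = 55,640 kg; Δv = 461×9.8×ln(4.846) = 4517.8×1.5782 ≈ 7130 m/s.
Stage 2: m₀ = 32,540 kg, m_f = 32,540 − 26,300 = 6,240 kg; Δv = 269×9.8×ln(5.215) = 2636.2×1.6515 ≈ 4354 m/s.
Total Δv = 7130 + 4354 = 11484 m/s.

Δv ≈ 11500 m/s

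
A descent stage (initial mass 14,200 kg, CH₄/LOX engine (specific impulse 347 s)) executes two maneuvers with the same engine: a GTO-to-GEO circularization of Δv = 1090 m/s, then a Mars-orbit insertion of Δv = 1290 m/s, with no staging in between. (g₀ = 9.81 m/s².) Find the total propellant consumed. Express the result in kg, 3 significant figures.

v_e = Isp · g₀ = 347 × 9.81 = 3404.1 m/s.
After the first burn: m = 14200 × exp(−1090/3404.1) = 14200 × 0.72600 = 10,309.2 kg.
After the second burn: m = 10,309.2 × exp(−1290/3404.1) = 10,309.2 × 0.68457 = 7,057.37 kg.
Total propellant = m₀ − m_final = 14200 − 7,057.37 = 7,142.63 kg.

total propellant consumed ≈ 7140 kg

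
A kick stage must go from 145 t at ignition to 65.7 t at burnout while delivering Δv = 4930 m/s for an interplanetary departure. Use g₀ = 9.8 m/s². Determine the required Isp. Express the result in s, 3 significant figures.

ln(m₀/m_f) = ln(145000/65700) = ln(2.207) = 0.7916.
By the Tsiolkovsky rocket equation, v_e = Δv / ln(m₀/m_f) = 4930 / 0.7916 = 6227.6 m/s.
Isp = v_e / g₀ = 6227.6 / 9.8 = 635.5 s.

Isp ≈ 635 s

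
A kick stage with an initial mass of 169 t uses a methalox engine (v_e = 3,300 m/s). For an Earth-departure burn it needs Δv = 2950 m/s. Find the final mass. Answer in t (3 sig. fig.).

final mass ≈ 69.1 t

m₀/m_f = exp(Δv / v_e) = exp(2950 / 3300.0) = exp(0.8939) = 2.4447.
m_f = m₀ / 2.4447 = 169 / 2.4447 = 69.1291 t.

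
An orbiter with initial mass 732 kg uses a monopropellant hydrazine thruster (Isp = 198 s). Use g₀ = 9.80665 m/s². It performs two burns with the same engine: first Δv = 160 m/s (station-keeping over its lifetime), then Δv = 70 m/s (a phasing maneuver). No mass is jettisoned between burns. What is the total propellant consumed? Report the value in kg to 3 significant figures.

total propellant consumed ≈ 81.8 kg

v_e = Isp · g₀ = 198 × 9.80665 = 1941.7 m/s.
After the first burn: m = 732 × exp(−160/1941.7) = 732 × 0.92090 = 674.099 kg.
After the second burn: m = 674.099 × exp(−70/1941.7) = 674.099 × 0.96459 = 650.229 kg.
Total propellant = m₀ − m_final = 732 − 650.229 = 81.771 kg.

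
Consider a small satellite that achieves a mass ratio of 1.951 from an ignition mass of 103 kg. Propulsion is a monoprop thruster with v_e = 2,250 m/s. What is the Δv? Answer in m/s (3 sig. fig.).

Rocket equation: Δv = v_e · ln(1.951) = 2250.0 × 0.6683 ≈ 1503.8 m/s.

Δv ≈ 1500 m/s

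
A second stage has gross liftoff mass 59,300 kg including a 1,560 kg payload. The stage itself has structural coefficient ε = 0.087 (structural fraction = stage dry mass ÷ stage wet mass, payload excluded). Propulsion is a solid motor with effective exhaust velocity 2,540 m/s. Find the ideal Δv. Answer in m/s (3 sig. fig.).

Δv ≈ 5580 m/s

Stage wet mass = m₀ − payload = 59,300 − 1,560 = 57,740 kg.
Stage dry mass = ε × stage wet mass = 0.087 × 57,740 = 5,023.38 kg.
Burnout mass m_f = stage dry + payload = 5,023.38 + 1,560 = 6,583.38 kg.
Δv = v_e · ln(59,300/6,583.38) = 2540.0 × ln(9.008) = 2540.0 × 2.1981 ≈ 5583 m/s.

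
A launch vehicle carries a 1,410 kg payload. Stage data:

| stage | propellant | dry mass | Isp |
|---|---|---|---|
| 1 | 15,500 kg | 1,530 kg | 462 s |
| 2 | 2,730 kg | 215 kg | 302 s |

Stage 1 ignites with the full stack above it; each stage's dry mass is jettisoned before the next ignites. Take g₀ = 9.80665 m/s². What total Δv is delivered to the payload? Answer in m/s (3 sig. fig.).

Δv ≈ 8770 m/s

Ignition mass of stage 1 = 15,500+1,530 + 2,730+215 + 1,410 = 21,385 kg.
Stage 1: m₀ = 21,385 kg, m_f = 21,385 − 15,500 = 5,885 kg; Δv = 462×9.80665×ln(3.634) = 4530.7×1.2903 ≈ 5846 m/s.
Stage 2: m₀ = 4,355 kg, m_f = 4,355 − 2,730 = 1,625 kg; Δv = 302×9.80665×ln(2.68) = 2961.6×0.9858 ≈ 2920 m/s.
Total Δv = 5846 + 2920 = 8766 m/s.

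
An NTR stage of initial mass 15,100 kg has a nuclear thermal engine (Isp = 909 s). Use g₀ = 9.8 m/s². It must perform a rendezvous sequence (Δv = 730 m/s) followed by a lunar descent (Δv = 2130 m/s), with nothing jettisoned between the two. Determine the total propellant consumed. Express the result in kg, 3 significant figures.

total propellant consumed ≈ 4150 kg

v_e = Isp · g₀ = 909 × 9.8 = 8908.2 m/s.
After the first burn: m = 15100 × exp(−730/8908.2) = 15100 × 0.92132 = 13,911.9 kg.
After the second burn: m = 13,911.9 × exp(−2130/8908.2) = 13,911.9 × 0.78733 = 10,953.3 kg.
Total propellant = m₀ − m_final = 15100 − 10,953.3 = 4,146.7 kg.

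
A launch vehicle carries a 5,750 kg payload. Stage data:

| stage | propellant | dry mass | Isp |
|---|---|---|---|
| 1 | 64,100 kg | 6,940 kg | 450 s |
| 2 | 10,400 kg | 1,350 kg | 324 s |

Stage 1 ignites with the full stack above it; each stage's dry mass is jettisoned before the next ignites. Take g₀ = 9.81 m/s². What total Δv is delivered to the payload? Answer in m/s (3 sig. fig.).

Δv ≈ 8550 m/s

Ignition mass of stage 1 = 64,100+6,940 + 10,400+1,350 + 5,750 = 88,540 kg.
Stage 1: m₀ = 88,540 kg, m_f = 88,540 − 64,100 = 24,440 kg; Δv = 450×9.81×ln(3.623) = 4414.5×1.2872 ≈ 5682 m/s.
Stage 2: m₀ = 17,500 kg, m_f = 17,500 − 10,400 = 7,100 kg; Δv = 324×9.81×ln(2.465) = 3178.4×0.9021 ≈ 2867 m/s.
Total Δv = 5682 + 2867 = 8549 m/s.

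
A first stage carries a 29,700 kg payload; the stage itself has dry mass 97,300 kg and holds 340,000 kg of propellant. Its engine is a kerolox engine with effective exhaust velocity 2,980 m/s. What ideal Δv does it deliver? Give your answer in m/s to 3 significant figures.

Δv ≈ 3880 m/s

m₀ = payload + dry + propellant = 29,700 + 97,300 + 340,000 = 467,000 kg.
m_f = payload + dry = 29,700 + 97,300 = 127,000 kg.
From the ideal rocket equation, Δv = v_e · ln(m₀/m_f) = 2980.0 × ln(3.677) = 2980.0 × 1.3021 ≈ 3880.4 m/s.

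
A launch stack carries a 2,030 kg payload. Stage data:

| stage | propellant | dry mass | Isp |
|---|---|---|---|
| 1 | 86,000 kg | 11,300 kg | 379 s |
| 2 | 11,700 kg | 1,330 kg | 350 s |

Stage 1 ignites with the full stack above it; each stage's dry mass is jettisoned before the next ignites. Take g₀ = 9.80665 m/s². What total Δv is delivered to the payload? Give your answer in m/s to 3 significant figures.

Δv ≈ 10500 m/s

Ignition mass of stage 1 = 86,000+11,300 + 11,700+1,330 + 2,030 = 112,360 kg.
Stage 1: m₀ = 112,360 kg, m_f = 112,360 − 86,000 = 26,360 kg; Δv = 379×9.80665×ln(4.263) = 3716.7×1.4499 ≈ 5389 m/s.
Stage 2: m₀ = 15,060 kg, m_f = 15,060 − 11,700 = 3,360 kg; Δv = 350×9.80665×ln(4.482) = 3432.3×1.5001 ≈ 5149 m/s.
Total Δv = 5389 + 5149 = 10538 m/s.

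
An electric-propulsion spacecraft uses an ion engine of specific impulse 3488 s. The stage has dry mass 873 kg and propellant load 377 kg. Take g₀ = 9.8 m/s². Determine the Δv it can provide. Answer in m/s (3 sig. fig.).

Δv ≈ 12300 m/s

v_e = Isp · g₀ = 3488 × 9.8 = 34182.4 m/s.
m₀ = m_dry + m_prop = 873 + 377 = 1,250 kg.
Δv = v_e · ln(m₀/m_f) = 34182.4 × ln(1.432) = 34182.4 × 0.3590 ≈ 12270.2 m/s.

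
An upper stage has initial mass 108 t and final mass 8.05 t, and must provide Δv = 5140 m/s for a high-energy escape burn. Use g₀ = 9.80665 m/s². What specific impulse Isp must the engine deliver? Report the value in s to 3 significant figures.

ln(m₀/m_f) = ln(108000/8050) = ln(13.42) = 2.5965.
From the ideal rocket equation, v_e = Δv / ln(m₀/m_f) = 5140 / 2.5965 = 1979.6 m/s.
Isp = v_e / g₀ = 1979.6 / 9.80665 = 201.9 s.

Isp ≈ 202 s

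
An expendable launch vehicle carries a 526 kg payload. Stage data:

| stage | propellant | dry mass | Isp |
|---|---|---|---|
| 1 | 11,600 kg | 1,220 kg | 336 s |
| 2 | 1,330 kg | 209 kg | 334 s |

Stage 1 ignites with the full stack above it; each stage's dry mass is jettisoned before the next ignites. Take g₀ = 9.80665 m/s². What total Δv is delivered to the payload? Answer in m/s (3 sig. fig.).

Ignition mass of stage 1 = 11,600+1,220 + 1,330+209 + 526 = 14,885 kg.
Stage 1: m₀ = 14,885 kg, m_f = 14,885 − 11,600 = 3,285 kg; Δv = 336×9.80665×ln(4.531) = 3295.0×1.5110 ≈ 4979 m/s.
Stage 2: m₀ = 2,065 kg, m_f = 2,065 − 1,330 = 735 kg; Δv = 334×9.80665×ln(2.81) = 3275.4×1.0330 ≈ 3384 m/s.
Total Δv = 4979 + 3384 = 8363 m/s.

Δv ≈ 8360 m/s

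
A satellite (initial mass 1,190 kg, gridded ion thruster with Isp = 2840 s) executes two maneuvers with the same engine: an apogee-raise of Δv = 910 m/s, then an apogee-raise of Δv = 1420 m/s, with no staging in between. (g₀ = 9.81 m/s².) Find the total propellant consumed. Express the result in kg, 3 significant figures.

v_e = Isp · g₀ = 2840 × 9.81 = 27860.4 m/s.
After the first burn: m = 1190 × exp(−910/27860.4) = 1190 × 0.96786 = 1,151.75 kg.
After the second burn: m = 1,151.75 × exp(−1420/27860.4) = 1,151.75 × 0.95031 = 1,094.52 kg.
Total propellant = m₀ − m_final = 1190 − 1,094.52 = 95.48 kg.

total propellant consumed ≈ 95.5 kg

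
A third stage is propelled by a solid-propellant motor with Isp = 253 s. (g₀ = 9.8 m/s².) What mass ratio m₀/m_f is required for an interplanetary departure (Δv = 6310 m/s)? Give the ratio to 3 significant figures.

v_e = Isp · g₀ = 253 × 9.8 = 2479.4 m/s.
m₀/m_f = exp(Δv / v_e) = exp(6310 / 2479.4) = exp(2.5450) = 12.7429.

mass ratio ≈ 12.7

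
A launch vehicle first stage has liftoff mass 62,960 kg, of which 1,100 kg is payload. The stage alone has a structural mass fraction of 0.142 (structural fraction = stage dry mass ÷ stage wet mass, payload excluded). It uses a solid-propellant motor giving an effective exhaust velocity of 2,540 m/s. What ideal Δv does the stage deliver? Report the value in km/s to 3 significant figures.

Stage wet mass = m₀ − payload = 62,960 − 1,100 = 61,860 kg.
Stage dry mass = ε × stage wet mass = 0.142 × 61,860 = 8,784.12 kg.
Burnout mass m_f = stage dry + payload = 8,784.12 + 1,100 = 9,884.12 kg.
Using Δv = v_e ln(m₀/m_f): Δv = v_e · ln(62,960/9,884.12) = 2540.0 × ln(6.37) = 2540.0 × 1.8516 ≈ 4703 m/s.

Δv ≈ 4.70 km/s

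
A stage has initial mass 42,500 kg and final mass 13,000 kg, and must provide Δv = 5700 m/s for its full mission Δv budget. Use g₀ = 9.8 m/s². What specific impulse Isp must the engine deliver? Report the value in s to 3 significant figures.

Isp ≈ 491 s

ln(m₀/m_f) = ln(42500/13000) = ln(3.269) = 1.1846.
v_e = Δv / ln(m₀/m_f) = 5700 / 1.1846 = 4811.9 m/s.
Isp = v_e / g₀ = 4811.9 / 9.8 = 491.0 s.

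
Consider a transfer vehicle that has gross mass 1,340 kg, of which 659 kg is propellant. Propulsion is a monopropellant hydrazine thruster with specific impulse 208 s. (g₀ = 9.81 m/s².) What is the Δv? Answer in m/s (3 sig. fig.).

v_e = Isp · g₀ = 208 × 9.81 = 2040.5 m/s.
m_f = m₀ − m_prop = 1,340 − 659 = 681 kg.
Using Δv = v_e ln(m₀/m_f): Δv = v_e · ln(m₀/m_f) = 2040.5 × ln(1.968) = 2040.5 × 0.6769 ≈ 1381.1 m/s.

Δv ≈ 1380 m/s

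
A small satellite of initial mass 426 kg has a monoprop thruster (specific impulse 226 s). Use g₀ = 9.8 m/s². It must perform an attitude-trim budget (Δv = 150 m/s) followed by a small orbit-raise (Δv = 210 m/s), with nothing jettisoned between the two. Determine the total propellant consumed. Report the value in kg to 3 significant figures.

v_e = Isp · g₀ = 226 × 9.8 = 2214.8 m/s.
After the first burn: m = 426 × exp(−150/2214.8) = 426 × 0.93452 = 398.106 kg.
After the second burn: m = 398.106 × exp(−210/2214.8) = 398.106 × 0.90954 = 362.093 kg.
Total propellant = m₀ − m_final = 426 − 362.093 = 63.907 kg.

total propellant consumed ≈ 63.9 kg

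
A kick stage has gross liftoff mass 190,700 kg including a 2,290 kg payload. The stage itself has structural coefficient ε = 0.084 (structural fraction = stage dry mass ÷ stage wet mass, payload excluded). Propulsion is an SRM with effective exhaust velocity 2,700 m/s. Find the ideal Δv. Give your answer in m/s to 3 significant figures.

Δv ≈ 6360 m/s

Stage wet mass = m₀ − payload = 190,700 − 2,290 = 188,410 kg.
Stage dry mass = ε × stage wet mass = 0.084 × 188,410 = 15,826.4 kg.
Burnout mass m_f = stage dry + payload = 15,826.4 + 2,290 = 18,116.4 kg.
Δv = v_e · ln(190,700/18,116.4) = 2700.0 × ln(10.53) = 2700.0 × 2.3539 ≈ 6355 m/s.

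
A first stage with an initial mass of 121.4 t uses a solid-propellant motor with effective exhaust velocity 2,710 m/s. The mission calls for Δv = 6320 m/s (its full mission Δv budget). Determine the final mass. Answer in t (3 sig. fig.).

final mass ≈ 11.8 t

Using Δv = v_e ln(m₀/m_f): m₀/m_f = exp(Δv / v_e) = exp(6320 / 2710.0) = exp(2.3321) = 10.2996.
m_f = m₀ / 10.2996 = 121.4 / 10.2996 = 11.7869 t.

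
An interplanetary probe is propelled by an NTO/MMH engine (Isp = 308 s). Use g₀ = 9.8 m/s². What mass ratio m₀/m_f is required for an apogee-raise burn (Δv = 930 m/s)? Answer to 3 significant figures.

mass ratio ≈ 1.36

v_e = Isp · g₀ = 308 × 9.8 = 3018.4 m/s.
m₀/m_f = exp(Δv / v_e) = exp(930 / 3018.4) = exp(0.3081) = 1.3609.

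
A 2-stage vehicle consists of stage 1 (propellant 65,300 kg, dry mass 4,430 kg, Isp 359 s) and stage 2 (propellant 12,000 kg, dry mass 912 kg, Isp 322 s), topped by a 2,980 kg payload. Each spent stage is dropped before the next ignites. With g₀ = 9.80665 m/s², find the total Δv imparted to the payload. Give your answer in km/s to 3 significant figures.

Ignition mass of stage 1 = 65,300+4,430 + 12,000+912 + 2,980 = 85,622 kg.
Stage 1: m₀ = 85,622 kg, m_f = 85,622 − 65,300 = 20,322 kg; Δv = 359×9.80665×ln(4.213) = 3520.6×1.4382 ≈ 5063 m/s.
Stage 2: m₀ = 15,892 kg, m_f = 15,892 − 12,000 = 3,892 kg; Δv = 322×9.80665×ln(4.083) = 3157.7×1.4069 ≈ 4443 m/s.
Total Δv = 5063 + 4443 = 9506 m/s.

Δv ≈ 9.51 km/s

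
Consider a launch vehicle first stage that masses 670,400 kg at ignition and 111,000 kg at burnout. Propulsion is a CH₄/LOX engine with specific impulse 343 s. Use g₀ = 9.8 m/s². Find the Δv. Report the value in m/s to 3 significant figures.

v_e = Isp · g₀ = 343 × 9.8 = 3361.4 m/s.
Δv = v_e · ln(m₀/m_f) = 3361.4 × ln(6.04) = 3361.4 × 1.7983 ≈ 6045.0 m/s.

Δv ≈ 6040 m/s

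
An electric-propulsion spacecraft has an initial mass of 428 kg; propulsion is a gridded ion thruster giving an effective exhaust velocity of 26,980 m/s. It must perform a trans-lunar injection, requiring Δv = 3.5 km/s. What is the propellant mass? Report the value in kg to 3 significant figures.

Rocket equation: m₀/m_f = exp(Δv / v_e) = exp(3500 / 26980.0) = exp(0.1297) = 1.1385.
m_f = 428 / 1.1385 = 375.933 kg, so propellant = m₀ − m_f = 428 − 375.933 = 52.067 kg.

propellant mass ≈ 52.1 kg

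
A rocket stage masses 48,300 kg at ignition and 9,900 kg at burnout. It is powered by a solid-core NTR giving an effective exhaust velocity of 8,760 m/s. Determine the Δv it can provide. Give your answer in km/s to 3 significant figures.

From the ideal rocket equation, Δv = v_e · ln(m₀/m_f) = 8760.0 × ln(4.879) = 8760.0 × 1.5849 ≈ 13883.7 m/s.

Δv ≈ 13.9 km/s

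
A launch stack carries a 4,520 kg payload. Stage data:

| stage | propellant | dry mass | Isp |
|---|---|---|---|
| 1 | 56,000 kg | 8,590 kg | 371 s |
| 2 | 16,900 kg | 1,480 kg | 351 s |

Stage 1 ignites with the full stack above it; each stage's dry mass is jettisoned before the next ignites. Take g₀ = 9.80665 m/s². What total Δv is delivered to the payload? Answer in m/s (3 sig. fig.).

Δv ≈ 8330 m/s

Ignition mass of stage 1 = 56,000+8,590 + 16,900+1,480 + 4,520 = 87,490 kg.
Stage 1: m₀ = 87,490 kg, m_f = 87,490 − 56,000 = 31,490 kg; Δv = 371×9.80665×ln(2.778) = 3638.3×1.0219 ≈ 3718 m/s.
Stage 2: m₀ = 22,900 kg, m_f = 22,900 − 16,900 = 6,000 kg; Δv = 351×9.80665×ln(3.817) = 3442.1×1.3394 ≈ 4610 m/s.
Total Δv = 3718 + 4610 = 8328 m/s.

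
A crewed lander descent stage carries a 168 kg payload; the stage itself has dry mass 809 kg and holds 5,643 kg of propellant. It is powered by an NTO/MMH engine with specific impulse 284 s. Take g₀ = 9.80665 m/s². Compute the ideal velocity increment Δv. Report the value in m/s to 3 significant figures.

v_e = Isp · g₀ = 284 × 9.80665 = 2785.1 m/s.
m₀ = payload + dry + propellant = 168 + 809 + 5,643 = 6,620 kg.
m_f = payload + dry = 168 + 809 = 977 kg.
Δv = v_e · ln(m₀/m_f) = 2785.1 × ln(6.776) = 2785.1 × 1.9134 ≈ 5328.9 m/s.

Δv ≈ 5330 m/s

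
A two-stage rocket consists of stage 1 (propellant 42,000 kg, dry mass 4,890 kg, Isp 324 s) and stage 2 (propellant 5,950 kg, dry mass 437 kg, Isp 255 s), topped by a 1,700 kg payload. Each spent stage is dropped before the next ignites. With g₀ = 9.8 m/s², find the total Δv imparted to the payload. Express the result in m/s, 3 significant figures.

Δv ≈ 7910 m/s

Ignition mass of stage 1 = 42,000+4,890 + 5,950+437 + 1,700 = 54,977 kg.
Stage 1: m₀ = 54,977 kg, m_f = 54,977 − 42,000 = 12,977 kg; Δv = 324×9.8×ln(4.236) = 3175.2×1.4437 ≈ 4584 m/s.
Stage 2: m₀ = 8,087 kg, m_f = 8,087 − 5,950 = 2,137 kg; Δv = 255×9.8×ln(3.784) = 2499.0×1.3309 ≈ 3326 m/s.
Total Δv = 4584 + 3326 = 7910 m/s.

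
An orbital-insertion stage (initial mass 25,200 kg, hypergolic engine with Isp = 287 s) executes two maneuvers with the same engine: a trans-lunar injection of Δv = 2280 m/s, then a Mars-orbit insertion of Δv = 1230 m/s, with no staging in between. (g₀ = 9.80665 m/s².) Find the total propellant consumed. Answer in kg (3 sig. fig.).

v_e = Isp · g₀ = 287 × 9.80665 = 2814.5 m/s.
After the first burn: m = 25200 × exp(−2280/2814.5) = 25200 × 0.44482 = 11,209.5 kg.
After the second burn: m = 11,209.5 × exp(−1230/2814.5) = 11,209.5 × 0.64596 = 7,240.89 kg.
Total propellant = m₀ − m_final = 25200 − 7,240.89 = 17,959.11 kg.

total propellant consumed ≈ 18000 kg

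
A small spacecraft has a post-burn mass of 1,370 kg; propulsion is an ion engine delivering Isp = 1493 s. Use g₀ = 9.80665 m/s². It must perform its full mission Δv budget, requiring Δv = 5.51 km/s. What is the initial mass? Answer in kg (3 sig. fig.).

v_e = Isp · g₀ = 1493 × 9.80665 = 14641.3 m/s.
Rocket equation: m₀/m_f = exp(Δv / v_e) = exp(5510 / 14641.3) = exp(0.3763) = 1.4569.
m₀ = m_f × 1.4569 = 1,370 × 1.4569 = 1,995.95 kg.

initial mass ≈ 2000 kg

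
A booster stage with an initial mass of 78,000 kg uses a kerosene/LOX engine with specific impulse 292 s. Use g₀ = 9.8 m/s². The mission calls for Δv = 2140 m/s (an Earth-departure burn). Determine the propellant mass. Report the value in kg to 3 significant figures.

v_e = Isp · g₀ = 292 × 9.8 = 2861.6 m/s.
m₀/m_f = exp(Δv / v_e) = exp(2140 / 2861.6) = exp(0.7478) = 2.1124.
m_f = 78,000 / 2.1124 = 36,924.8 kg, so propellant = m₀ − m_f = 78,000 − 36,924.8 = 41,075.2 kg.

propellant mass ≈ 41100 kg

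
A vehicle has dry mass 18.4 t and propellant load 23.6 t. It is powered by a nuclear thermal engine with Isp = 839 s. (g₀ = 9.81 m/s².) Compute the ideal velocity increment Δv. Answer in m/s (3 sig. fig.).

v_e = Isp · g₀ = 839 × 9.81 = 8230.6 m/s.
m₀ = m_dry + m_prop = 18.4 + 23.6 = 42 t.
From the ideal rocket equation, Δv = v_e · ln(m₀/m_f) = 8230.6 × ln(2.283) = 8230.6 × 0.8253 ≈ 6792.9 m/s.

Δv ≈ 6790 m/s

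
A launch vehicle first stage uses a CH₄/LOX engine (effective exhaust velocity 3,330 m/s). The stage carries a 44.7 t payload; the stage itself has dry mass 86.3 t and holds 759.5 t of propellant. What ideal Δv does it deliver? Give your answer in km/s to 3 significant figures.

Δv ≈ 6.38 km/s

m₀ = payload + dry + propellant = 44.7 + 86.3 + 759.5 = 890.5 t.
m_f = payload + dry = 44.7 + 86.3 = 131 t.
Δv = v_e · ln(m₀/m_f) = 3330.0 × ln(6.798) = 3330.0 × 1.9166 ≈ 6382.2 m/s.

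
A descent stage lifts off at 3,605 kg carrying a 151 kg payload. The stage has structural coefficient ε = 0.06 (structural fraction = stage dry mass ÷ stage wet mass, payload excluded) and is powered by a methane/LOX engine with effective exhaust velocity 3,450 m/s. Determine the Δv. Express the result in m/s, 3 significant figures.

Stage wet mass = m₀ − payload = 3,605 − 151 = 3,454 kg.
Stage dry mass = ε × stage wet mass = 0.06 × 3,454 = 207.24 kg.
Burnout mass m_f = stage dry + payload = 207.24 + 151 = 358.24 kg.
Δv = v_e · ln(3,605/358.24) = 3450.0 × ln(10.06) = 3450.0 × 2.3089 ≈ 7966 m/s.

Δv ≈ 7970 m/s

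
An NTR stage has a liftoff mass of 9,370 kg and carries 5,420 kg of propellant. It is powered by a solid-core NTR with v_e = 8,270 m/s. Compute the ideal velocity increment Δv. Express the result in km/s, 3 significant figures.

m_f = m₀ − m_prop = 9,370 − 5,420 = 3,950 kg.
Δv = v_e · ln(m₀/m_f) = 8270.0 × ln(2.372) = 8270.0 × 0.8638 ≈ 7143.6 m/s.

Δv ≈ 7.14 km/s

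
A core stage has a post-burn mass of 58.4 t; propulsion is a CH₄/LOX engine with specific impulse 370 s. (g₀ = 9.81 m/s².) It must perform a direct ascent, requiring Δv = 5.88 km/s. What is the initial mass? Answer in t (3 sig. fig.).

v_e = Isp · g₀ = 370 × 9.81 = 3629.7 m/s.
Rocket equation: m₀/m_f = exp(Δv / v_e) = exp(5880 / 3629.7) = exp(1.6200) = 5.0529.
m₀ = m_f × 5.0529 = 58.4 × 5.0529 = 295.089 t.

initial mass ≈ 295 t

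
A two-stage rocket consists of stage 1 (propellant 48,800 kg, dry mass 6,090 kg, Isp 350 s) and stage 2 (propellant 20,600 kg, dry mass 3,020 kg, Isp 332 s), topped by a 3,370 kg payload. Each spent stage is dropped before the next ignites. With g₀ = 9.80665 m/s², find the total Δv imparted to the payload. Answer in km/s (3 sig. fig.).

Ignition mass of stage 1 = 48,800+6,090 + 20,600+3,020 + 3,370 = 81,880 kg.
Stage 1: m₀ = 81,880 kg, m_f = 81,880 − 48,800 = 33,080 kg; Δv = 350×9.80665×ln(2.475) = 3432.3×0.9063 ≈ 3111 m/s.
Stage 2: m₀ = 26,990 kg, m_f = 26,990 − 20,600 = 6,390 kg; Δv = 332×9.80665×ln(4.224) = 3255.8×1.4407 ≈ 4691 m/s.
Total Δv = 3111 + 4691 = 7802 m/s.

Δv ≈ 7.80 km/s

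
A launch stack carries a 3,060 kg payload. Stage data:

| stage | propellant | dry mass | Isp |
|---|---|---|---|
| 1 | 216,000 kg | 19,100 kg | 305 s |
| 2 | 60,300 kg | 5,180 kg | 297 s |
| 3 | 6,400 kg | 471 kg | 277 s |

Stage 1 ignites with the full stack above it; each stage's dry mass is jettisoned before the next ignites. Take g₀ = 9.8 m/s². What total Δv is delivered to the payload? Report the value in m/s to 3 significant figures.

Δv ≈ 11000 m/s

Ignition mass of stage 1 = 216,000+19,100 + 60,300+5,180 + 6,400+471 + 3,060 = 310,511 kg.
Stage 1: m₀ = 310,511 kg, m_f = 310,511 − 216,000 = 94,511 kg; Δv = 305×9.8×ln(3.285) = 2989.0×1.1895 ≈ 3555 m/s.
Stage 2: m₀ = 75,411 kg, m_f = 75,411 − 60,300 = 15,111 kg; Δv = 297×9.8×ln(4.99) = 2910.6×1.6075 ≈ 4679 m/s.
Stage 3: m₀ = 9,931 kg, m_f = 9,931 − 6,400 = 3,531 kg; Δv = 277×9.8×ln(2.813) = 2714.6×1.0341 ≈ 2807 m/s.
Total Δv = 3555 + 4679 + 2807 = 11041 m/s.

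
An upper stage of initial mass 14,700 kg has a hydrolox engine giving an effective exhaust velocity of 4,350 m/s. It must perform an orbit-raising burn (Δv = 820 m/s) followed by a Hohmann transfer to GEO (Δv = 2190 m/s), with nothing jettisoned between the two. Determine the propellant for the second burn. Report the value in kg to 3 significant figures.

propellant for the second burn ≈ 4820 kg

After the first burn: m = 14700 × exp(−820/4350.0) = 14700 × 0.82820 = 12,174.5 kg.
After the second burn: m = 12,174.5 × exp(−2190/4350.0) = 12,174.5 × 0.60444 = 7,358.75 kg.
Second-burn propellant = 12,174.5 − 7,358.75 = 4,815.75 kg.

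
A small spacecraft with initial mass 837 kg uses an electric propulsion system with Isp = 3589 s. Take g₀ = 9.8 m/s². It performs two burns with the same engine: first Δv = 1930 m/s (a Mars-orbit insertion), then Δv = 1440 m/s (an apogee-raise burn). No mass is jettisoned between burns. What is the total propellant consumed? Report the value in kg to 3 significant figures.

v_e = Isp · g₀ = 3589 × 9.8 = 35172.2 m/s.
After the first burn: m = 837 × exp(−1930/35172.2) = 837 × 0.94661 = 792.313 kg.
After the second burn: m = 792.313 × exp(−1440/35172.2) = 792.313 × 0.95989 = 760.533 kg.
Total propellant = m₀ − m_final = 837 − 760.533 = 76.467 kg.

total propellant consumed ≈ 76.5 kg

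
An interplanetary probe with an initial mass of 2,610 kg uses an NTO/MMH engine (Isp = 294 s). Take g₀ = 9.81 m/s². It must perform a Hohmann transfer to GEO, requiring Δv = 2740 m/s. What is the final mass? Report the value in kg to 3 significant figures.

final mass ≈ 1010 kg

v_e = Isp · g₀ = 294 × 9.81 = 2884.1 m/s.
m₀/m_f = exp(Δv / v_e) = exp(2740 / 2884.1) = exp(0.9500) = 2.5858.
m_f = m₀ / 2.5858 = 2,610 / 2.5858 = 1,009.36 kg.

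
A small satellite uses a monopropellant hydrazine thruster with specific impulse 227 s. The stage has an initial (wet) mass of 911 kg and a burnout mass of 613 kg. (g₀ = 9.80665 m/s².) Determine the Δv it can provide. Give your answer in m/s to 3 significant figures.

Δv ≈ 882 m/s

v_e = Isp · g₀ = 227 × 9.80665 = 2226.1 m/s.
Δv = v_e · ln(m₀/m_f) = 2226.1 × ln(1.486) = 2226.1 × 0.3962 ≈ 881.9 m/s.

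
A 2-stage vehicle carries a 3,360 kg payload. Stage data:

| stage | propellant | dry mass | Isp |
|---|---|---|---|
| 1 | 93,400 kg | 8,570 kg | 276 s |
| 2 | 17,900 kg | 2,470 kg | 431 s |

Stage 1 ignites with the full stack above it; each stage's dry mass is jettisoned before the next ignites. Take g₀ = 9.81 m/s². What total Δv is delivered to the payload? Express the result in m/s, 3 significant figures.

Δv ≈ 9610 m/s

Ignition mass of stage 1 = 93,400+8,570 + 17,900+2,470 + 3,360 = 125,700 kg.
Stage 1: m₀ = 125,700 kg, m_f = 125,700 − 93,400 = 32,300 kg; Δv = 276×9.81×ln(3.892) = 2707.6×1.3588 ≈ 3679 m/s.
Stage 2: m₀ = 23,730 kg, m_f = 23,730 − 17,900 = 5,830 kg; Δv = 431×9.81×ln(4.07) = 4228.1×1.4037 ≈ 5935 m/s.
Total Δv = 3679 + 5935 = 9614 m/s.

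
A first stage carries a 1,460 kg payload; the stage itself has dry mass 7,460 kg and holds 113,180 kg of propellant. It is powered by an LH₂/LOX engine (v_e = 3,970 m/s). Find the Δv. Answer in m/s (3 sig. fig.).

Δv ≈ 10400 m/s

m₀ = payload + dry + propellant = 1,460 + 7,460 + 113,180 = 122,100 kg.
m_f = payload + dry = 1,460 + 7,460 = 8,920 kg.
Rocket equation: Δv = v_e · ln(m₀/m_f) = 3970.0 × ln(13.69) = 3970.0 × 2.6165 ≈ 10387.7 m/s.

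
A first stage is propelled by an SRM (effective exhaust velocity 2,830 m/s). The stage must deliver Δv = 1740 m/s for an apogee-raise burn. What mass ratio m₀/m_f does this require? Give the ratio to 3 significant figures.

mass ratio ≈ 1.85

From the ideal rocket equation, m₀/m_f = exp(Δv / v_e) = exp(1740 / 2830.0) = exp(0.6148) = 1.8494.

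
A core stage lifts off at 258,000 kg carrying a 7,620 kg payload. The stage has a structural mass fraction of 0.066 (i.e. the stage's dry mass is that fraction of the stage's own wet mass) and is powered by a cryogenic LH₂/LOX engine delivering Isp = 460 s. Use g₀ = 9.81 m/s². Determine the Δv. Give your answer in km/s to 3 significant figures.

Stage wet mass = m₀ − payload = 258,000 − 7,620 = 250,380 kg.
Stage dry mass = ε × stage wet mass = 0.066 × 250,380 = 16,525.1 kg.
Burnout mass m_f = stage dry + payload = 16,525.1 + 7,620 = 24,145.1 kg.
v_e = Isp · g₀ = 460 × 9.81 = 4512.6 m/s.
By the Tsiolkovsky rocket equation, Δv = v_e · ln(258,000/24,145.1) = 4512.6 × ln(10.69) = 4512.6 × 2.3689 ≈ 10690 m/s.

Δv ≈ 10.7 km/s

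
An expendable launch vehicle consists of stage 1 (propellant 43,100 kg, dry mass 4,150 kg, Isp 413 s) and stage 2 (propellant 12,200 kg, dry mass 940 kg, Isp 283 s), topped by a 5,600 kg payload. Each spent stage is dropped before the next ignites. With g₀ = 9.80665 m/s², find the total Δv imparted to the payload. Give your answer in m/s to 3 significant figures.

Ignition mass of stage 1 = 43,100+4,150 + 12,200+940 + 5,600 = 65,990 kg.
Stage 1: m₀ = 65,990 kg, m_f = 65,990 − 43,100 = 22,890 kg; Δv = 413×9.80665×ln(2.883) = 4050.1×1.0588 ≈ 4288 m/s.
Stage 2: m₀ = 18,740 kg, m_f = 18,740 − 12,200 = 6,540 kg; Δv = 283×9.80665×ln(2.865) = 2775.3×1.0527 ≈ 2922 m/s.
Total Δv = 4288 + 2922 = 7210 m/s.

Δv ≈ 7210 m/s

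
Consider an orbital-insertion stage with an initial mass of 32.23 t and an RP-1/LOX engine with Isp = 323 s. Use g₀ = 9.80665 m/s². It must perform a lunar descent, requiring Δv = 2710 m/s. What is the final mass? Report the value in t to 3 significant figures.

final mass ≈ 13.7 t

v_e = Isp · g₀ = 323 × 9.80665 = 3167.5 m/s.
m₀/m_f = exp(Δv / v_e) = exp(2710 / 3167.5) = exp(0.8556) = 2.3527.
m_f = m₀ / 2.3527 = 32.23 / 2.3527 = 13.6992 t.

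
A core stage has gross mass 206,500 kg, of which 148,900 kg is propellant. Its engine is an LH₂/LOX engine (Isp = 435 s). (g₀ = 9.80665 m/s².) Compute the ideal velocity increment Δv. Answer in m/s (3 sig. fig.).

v_e = Isp · g₀ = 435 × 9.80665 = 4265.9 m/s.
m_f = m₀ − m_prop = 206,500 − 148,900 = 57,600 kg.
From the ideal rocket equation, Δv = v_e · ln(m₀/m_f) = 4265.9 × ln(3.585) = 4265.9 × 1.2768 ≈ 5446.6 m/s.

Δv ≈ 5450 m/s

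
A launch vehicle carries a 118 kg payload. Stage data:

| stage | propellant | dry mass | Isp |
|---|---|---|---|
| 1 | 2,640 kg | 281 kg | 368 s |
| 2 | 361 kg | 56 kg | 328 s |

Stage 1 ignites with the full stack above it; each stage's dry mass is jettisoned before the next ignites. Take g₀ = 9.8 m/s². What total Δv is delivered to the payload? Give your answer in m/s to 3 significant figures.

Δv ≈ 8820 m/s

Ignition mass of stage 1 = 2,640+281 + 361+56 + 118 = 3,456 kg.
Stage 1: m₀ = 3,456 kg, m_f = 3,456 − 2,640 = 816 kg; Δv = 368×9.8×ln(4.235) = 3606.4×1.4435 ≈ 5206 m/s.
Stage 2: m₀ = 535 kg, m_f = 535 − 361 = 174 kg; Δv = 328×9.8×ln(3.075) = 3214.4×1.1232 ≈ 3610 m/s.
Total Δv = 5206 + 3610 = 8816 m/s.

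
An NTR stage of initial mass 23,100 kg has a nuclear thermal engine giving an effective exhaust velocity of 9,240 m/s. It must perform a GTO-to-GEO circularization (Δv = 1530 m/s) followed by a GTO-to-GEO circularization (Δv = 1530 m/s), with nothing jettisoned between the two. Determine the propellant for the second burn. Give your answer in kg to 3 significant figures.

propellant for the second burn ≈ 2990 kg

After the first burn: m = 23100 × exp(−1530/9240.0) = 23100 × 0.84740 = 19,574.9 kg.
After the second burn: m = 19,574.9 × exp(−1530/9240.0) = 19,574.9 × 0.84740 = 16,587.8 kg.
Second-burn propellant = 19,574.9 − 16,587.8 = 2,987.1 kg.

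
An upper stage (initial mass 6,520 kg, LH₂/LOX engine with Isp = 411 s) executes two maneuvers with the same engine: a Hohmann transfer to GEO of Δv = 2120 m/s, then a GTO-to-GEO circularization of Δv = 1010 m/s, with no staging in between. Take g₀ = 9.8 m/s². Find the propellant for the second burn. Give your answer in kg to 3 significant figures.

propellant for the second burn ≈ 854 kg

v_e = Isp · g₀ = 411 × 9.8 = 4027.8 m/s.
After the first burn: m = 6520 × exp(−2120/4027.8) = 6520 × 0.59076 = 3,851.76 kg.
After the second burn: m = 3,851.76 × exp(−1010/4027.8) = 3,851.76 × 0.77821 = 2,997.48 kg.
Second-burn propellant = 3,851.76 − 2,997.48 = 854.28 kg.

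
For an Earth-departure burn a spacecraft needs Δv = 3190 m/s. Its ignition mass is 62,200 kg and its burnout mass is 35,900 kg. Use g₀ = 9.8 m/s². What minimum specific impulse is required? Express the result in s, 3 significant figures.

Isp ≈ 592 s

ln(m₀/m_f) = ln(62200/35900) = ln(1.733) = 0.5496.
v_e = Δv / ln(m₀/m_f) = 3190 / 0.5496 = 5804.0 m/s.
Isp = v_e / g₀ = 5804.0 / 9.8 = 592.2 s.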